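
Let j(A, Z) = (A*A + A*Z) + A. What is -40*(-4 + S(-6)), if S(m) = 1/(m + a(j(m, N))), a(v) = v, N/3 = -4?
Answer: 1915/12 ≈ 159.58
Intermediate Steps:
N = -12 (N = 3*(-4) = -12)
j(A, Z) = A + A² + A*Z (j(A, Z) = (A² + A*Z) + A = A + A² + A*Z)
S(m) = 1/(m + m*(-11 + m)) (S(m) = 1/(m + m*(1 + m - 12)) = 1/(m + m*(-11 + m)))
-40*(-4 + S(-6)) = -40*(-4 + 1/((-6)*(-10 - 6))) = -40*(-4 - ⅙/(-16)) = -40*(-4 - ⅙*(-1/16)) = -40*(-4 + 1/96) = -40*(-383/96) = 1915/12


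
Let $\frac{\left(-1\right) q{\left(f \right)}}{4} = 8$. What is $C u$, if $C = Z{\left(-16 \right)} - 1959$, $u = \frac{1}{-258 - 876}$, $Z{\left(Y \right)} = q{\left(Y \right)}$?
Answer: $\frac{1991}{1134} \approx 1.7557$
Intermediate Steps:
$q{\left(f \right)} = -32$ ($q{\left(f \right)} = \left(-4\right) 8 = -32$)
$Z{\left(Y \right)} = -32$
$u = - \frac{1}{1134}$ ($u = \frac{1}{-1134} = - \frac{1}{1134} \approx -0.00088183$)
$C = -1991$ ($C = -32 - 1959 = -1991$)
$C u = \left(-1991\right) \left(- \frac{1}{1134}\right) = \frac{1991}{1134}$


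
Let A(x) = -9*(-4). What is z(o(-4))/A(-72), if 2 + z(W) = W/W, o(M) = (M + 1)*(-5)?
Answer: -1/36 ≈ -0.027778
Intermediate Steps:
o(M) = -5 - 5*M (o(M) = (1 + M)*(-5) = -5 - 5*M)
A(x) = 36
z(W) = -1 (z(W) = -2 + W/W = -2 + 1 = -1)
z(o(-4))/A(-72) = -1/36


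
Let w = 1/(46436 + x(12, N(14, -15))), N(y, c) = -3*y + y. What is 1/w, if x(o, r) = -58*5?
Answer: 46146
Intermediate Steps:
N(y, c) = -2*y
x(o, r) = -290
w = 1/46146 (w = 1/(46436 - 290) = 1/46146 ≈ 2.1670e-5)
1/w = 1/(1/46146) = 46146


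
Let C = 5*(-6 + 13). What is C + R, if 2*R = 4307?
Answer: 4377/2 ≈ 2188.5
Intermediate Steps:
R = 4307/2 (R = (½)*4307 = 4307/2 ≈ 2153.5)
C = 35 (C = 5*7 = 35)
C + R = 35 + 4307/2 = 4377/2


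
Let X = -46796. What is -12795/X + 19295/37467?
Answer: 1382319085/1753305732 ≈ 0.78841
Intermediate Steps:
-12795/X + 19295/37467 = -12795/(-46796) + 19295/37467 = -12795*(-1/46796) + 19295*(1/37467) = 12795/46796 + 19295/37467 = 1382319085/1753305732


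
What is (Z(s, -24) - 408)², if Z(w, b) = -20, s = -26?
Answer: 183184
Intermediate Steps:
(Z(s, -24) - 408)² = (-20 - 408)² = (-428)² = 183184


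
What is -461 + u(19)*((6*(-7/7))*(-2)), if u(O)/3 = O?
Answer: 223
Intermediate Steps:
u(O) = 3*O
-461 + u(19)*((6*(-7/7))*(-2)) = -461 + (3*19)*((6*(-7/7))*(-2)) = -461 + 57*((6*(-7*1/7))*(-2)) = -461 + 57*((6*(-1))*(-2)) = -461 + 57*(-6*(-2)) = -461 + 57*12 = -461 + 684 = 223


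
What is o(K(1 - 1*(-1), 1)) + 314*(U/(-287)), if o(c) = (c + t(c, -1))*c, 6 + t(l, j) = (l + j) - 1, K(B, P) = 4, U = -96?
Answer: 30144/287 ≈ 105.03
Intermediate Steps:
t(l, j) = -7 + j + l (t(l, j) = -6 + ((l + j) - 1) = -6 + ((j + l) - 1) = -6 + (-1 + j + l) = -7 + j + l)
o(c) = c*(-8 + 2*c) (o(c) = (c + (-7 - 1 + c))*c = (c + (-8 + c))*c = (-8 + 2*c)*c = c*(-8 + 2*c))
o(K(1 - 1*(-1), 1)) + 314*(U/(-287)) = 2*4*(-4 + 4) + 314*(-96/(-287)) = 2*4*0 + 314*(-96*(-1/287)) = 0 + 314*(96/287) = 0 + 30144/287 = 30144/287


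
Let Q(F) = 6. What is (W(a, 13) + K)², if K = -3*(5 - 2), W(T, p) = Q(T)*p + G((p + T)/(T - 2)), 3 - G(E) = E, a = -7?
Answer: 47524/9 ≈ 5280.4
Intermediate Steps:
G(E) = 3 - E
W(T, p) = 3 + 6*p - (T + p)/(-2 + T) (W(T, p) = 6*p + (3 - (p + T)/(T - 2)) = 6*p + (3 - (T + p)/(-2 + T)) = 3 + 6*p - (T + p)/(-2 + T))
K = -9 (K = -3*3 = -9)
(W(a, 13) + K)² = ((-1*(-7) - 1*13 + 3*(1 + 2*13)*(-2 - 7))/(-2 - 7) - 9)² = ((7 - 13 + 3*(1 + 26)*(-9))/(-9) - 9)² = (-(7 - 13 + 3*27*(-9))/9 - 9)² = (-(7 - 13 - 729)/9 - 9)² = (-⅑*(-735) - 9)² = (245/3 - 9)² = (218/3)² = 47524/9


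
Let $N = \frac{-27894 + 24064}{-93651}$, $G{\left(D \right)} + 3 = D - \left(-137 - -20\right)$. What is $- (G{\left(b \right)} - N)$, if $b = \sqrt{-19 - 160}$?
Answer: $- \frac{10672384}{93651} - i \sqrt{179} \approx -113.96 - 13.379 i$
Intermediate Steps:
$b = i \sqrt{179}$ ($b = \sqrt{-179} = i \sqrt{179} \approx 13.379 i$)
$G{\left(D \right)} = 114 + D$ ($G{\left(D \right)} = -3 - \left(-137 + 20 - D\right) = -3 + \left(D - \left(-137 + 20\right)\right) = -3 + \left(D - -117\right) = -3 + \left(D + 117\right) = -3 + \left(117 + D\right) = 114 + D$)
$N = \frac{3830}{93651}$ ($N = \left(-3830\right) \left(- \frac{1}{93651}\right) = \frac{3830}{93651} \approx 0.040897$)
$- (G{\left(b \right)} - N) = - (\left(114 + i \sqrt{179}\right) - \frac{3830}{93651}) = - (\frac{10672384}{93651} + i \sqrt{179}) = - \frac{10672384}{93651} - i \sqrt{179}$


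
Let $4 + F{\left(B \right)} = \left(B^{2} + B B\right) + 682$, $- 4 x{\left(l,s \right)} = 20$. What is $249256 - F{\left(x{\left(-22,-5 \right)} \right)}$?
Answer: $248528$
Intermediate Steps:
$x{\left(l,s \right)} = -5$ ($x{\left(l,s \right)} = \left(- \frac{1}{4}\right) 20 = -5$)
$F{\left(B \right)} = 678 + 2 B^{2}$ ($F{\left(B \right)} = -4 + \left(\left(B^{2} + B B\right) + 682\right) = -4 + \left(\left(B^{2} + B^{2}\right) + 682\right) = -4 + \left(2 B^{2} + 682\right) = -4 + \left(682 + 2 B^{2}\right) = 678 + 2 B^{2}$)
$249256 - F{\left(x{\left(-22,-5 \right)} \right)} = 249256 - \left(678 + 2 \left(-5\right)^{2}\right) = 249256 - \left(678 + 2 \cdot 25\right) = 249256 - \left(678 + 50\right) = 249256 - 728 = 248528$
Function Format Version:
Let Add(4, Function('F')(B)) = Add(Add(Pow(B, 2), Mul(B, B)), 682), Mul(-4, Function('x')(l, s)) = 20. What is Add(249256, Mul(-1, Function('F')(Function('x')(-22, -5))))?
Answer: 248528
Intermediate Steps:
Function('x')(l, s) = -5 (Function('x')(l, s) = Mul(Rational(-1, 4), 20) = -5)
Function('F')(B) = Add(678, Mul(2, Pow(B, 2))) (Function('F')(B) = Add(-4, Add(Add(Pow(B, 2), Mul(B, B)), 682)) = Add(-4, Add(Add(Pow(B, 2), Pow(B, 2)), 682)) = Add(-4, Add(Mul(2, Pow(B, 2)), 682)) = Add(-4, Add(682, Mul(2, Pow(B, 2)))) = Add(678, Mul(2, Pow(B, 2))))
Add(249256, Mul(-1, Function('F')(Function('x')(-22, -5)))) = Add(249256, Mul(-1, Add(678, Mul(2, Pow(-5, 2))))) = Add(249256, Mul(-1, Add(678, Mul(2, 25)))) = Add(249256, Mul(-1, Add(678, 50))) = Add(249256, Mul(-1, 728)) = Add(249256, -728) = 248528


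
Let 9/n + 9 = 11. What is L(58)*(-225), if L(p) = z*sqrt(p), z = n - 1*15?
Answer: 4725*sqrt(58)/2 ≈ 17992.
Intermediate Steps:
n = 9/2 (n = 9/(-9 + 11) = 9/2 ≈ 4.5000)
z = -21/2 (z = 9/2 - 1*15 = 9/2 - 15 = -21/2 ≈ -10.500)
L(p) = -21*sqrt(p)/2
L(58)*(-225) = -21*sqrt(58)/2*(-225) = 4725*sqrt(58)/2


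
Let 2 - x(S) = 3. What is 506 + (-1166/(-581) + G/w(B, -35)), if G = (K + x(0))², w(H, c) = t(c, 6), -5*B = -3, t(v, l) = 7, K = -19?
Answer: 328352/581 ≈ 565.15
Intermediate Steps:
x(S) = -1 (x(S) = 2 - 1*3 = 2 - 3 = -1)
B = ⅗ (B = -⅕*(-3) = ⅗ ≈ 0.60000)
w(H, c) = 7
G = 400 (G = (-19 - 1)² = (-20)² = 400)
506 + (-1166/(-581) + G/w(B, -35)) = 506 + (-1166/(-581) + 400/7) = 506 + (-1166*(-1/581) + 400*(⅐)) = 506 + (1166/581 + 400/7) = 506 + 34366/581 = 328352/581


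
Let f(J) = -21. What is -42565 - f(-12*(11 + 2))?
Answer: -42544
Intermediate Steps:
-42565 - f(-12*(11 + 2)) = -42565 - 1*(-21) = -42565 + 21 = -42544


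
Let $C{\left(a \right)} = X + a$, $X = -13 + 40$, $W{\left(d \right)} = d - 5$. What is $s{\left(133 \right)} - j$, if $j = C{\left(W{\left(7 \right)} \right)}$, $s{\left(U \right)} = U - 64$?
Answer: $40$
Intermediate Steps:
$s{\left(U \right)} = -64 + U$
$W{\left(d \right)} = -5 + d$ ($W{\left(d \right)} = d - 5 = -5 + d$)
$X = 27$
$C{\left(a \right)} = 27 + a$
$j = 29$ ($j = 27 + \left(-5 + 7\right) = 27 + 2 = 29$)
$s{\left(133 \right)} - j = \left(-64 + 133\right) - 29 = 69 - 29 = 40$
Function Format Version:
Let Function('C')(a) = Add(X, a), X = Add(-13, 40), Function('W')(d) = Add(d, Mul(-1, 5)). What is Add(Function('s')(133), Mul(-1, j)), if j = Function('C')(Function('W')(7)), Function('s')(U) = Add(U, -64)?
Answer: 40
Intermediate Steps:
Function('s')(U) = Add(-64, U)
Function('W')(d) = Add(-5, d) (Function('W')(d) = Add(d, -5) = Add(-5, d))
X = 27
Function('C')(a) = Add(27, a)
j = 29 (j = Add(27, Add(-5, 7)) = Add(27, 2) = 29)
Add(Function('s')(133), Mul(-1, j)) = Add(Add(-64, 133), Mul(-1, 29)) = Add(69, -29) = 40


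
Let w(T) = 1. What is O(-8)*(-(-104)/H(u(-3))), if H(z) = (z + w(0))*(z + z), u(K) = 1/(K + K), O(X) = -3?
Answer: 5616/5 ≈ 1123.2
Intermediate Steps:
u(K) = 1/(2*K)
H(z) = 2*z*(1 + z) (H(z) = (z + 1)*(z + z) = (1 + z)*(2*z) = 2*z*(1 + z))
O(-8)*(-(-104)/H(u(-3))) = -(-78)*(-4*(-3/(1 + (1/2)/(-3)))) = -(-78)*(-4*(-3/(1 + (1/2)*(-1/3)))) = -(-78)*(-4*(-3/(1 - 1/6))) = -(-78)*(-4/(2*(-1/6)*(5/6))) = -(-78)*(-4/(-5/18)) = -(-78)*(-4*(-18/5)) = -(-78)*72/5 = -3*(-1872/5) = 5616/5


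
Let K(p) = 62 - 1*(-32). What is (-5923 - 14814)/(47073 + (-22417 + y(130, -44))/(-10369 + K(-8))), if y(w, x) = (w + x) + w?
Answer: -213072675/483697276 ≈ -0.44051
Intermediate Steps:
K(p) = 94 (K(p) = 62 + 32 = 94)
y(w, x) = x + 2*w
(-5923 - 14814)/(47073 + (-22417 + y(130, -44))/(-10369 + K(-8))) = (-5923 - 14814)/(47073 + (-22417 + (-44 + 2*130))/(-10369 + 94)) = -20737/(47073 + (-22417 + (-44 + 260))/(-10275)) = -20737/(47073 + (-22417 + 216)*(-1/10275)) = -20737/(47073 - 22201*(-1/10275)) = -20737/(47073 + 22201/10275) = -20737/483697276/10275 = -20737*10275/483697276 = -213072675/483697276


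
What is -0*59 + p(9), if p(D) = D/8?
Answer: 9/8 ≈ 1.1250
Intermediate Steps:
p(D) = D/8 (p(D) = D*(1/8) = D/8)
-0*59 + p(9) = -0*59 + (1/8)*9 = -81*0 + 9/8 = 0 + 9/8 = 9/8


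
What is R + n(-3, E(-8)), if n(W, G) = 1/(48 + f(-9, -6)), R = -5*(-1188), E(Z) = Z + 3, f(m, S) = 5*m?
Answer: 17821/3 ≈ 5940.3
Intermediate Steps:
E(Z) = 3 + Z
R = 5940
n(W, G) = ⅓ (n(W, G) = 1/(48 + 5*(-9)) = 1/(48 - 45) = 1/3 = ⅓)
R + n(-3, E(-8)) = 5940 + ⅓ = 17821/3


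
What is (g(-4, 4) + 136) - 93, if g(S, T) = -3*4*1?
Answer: 31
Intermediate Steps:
g(S, T) = -12 (g(S, T) = -12*1 = -12)
(g(-4, 4) + 136) - 93 = (-12 + 136) - 93 = 124 - 93 = 31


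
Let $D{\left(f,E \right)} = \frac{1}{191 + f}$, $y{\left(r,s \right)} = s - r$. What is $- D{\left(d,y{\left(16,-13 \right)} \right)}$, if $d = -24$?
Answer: $- \frac{1}{167} \approx -0.005988$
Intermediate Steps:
$- D{\left(d,y{\left(16,-13 \right)} \right)} = - \frac{1}{191 - 24} = - \frac{1}{167}$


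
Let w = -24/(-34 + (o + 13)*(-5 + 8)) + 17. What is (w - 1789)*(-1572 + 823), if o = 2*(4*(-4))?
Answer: 17251396/13 ≈ 1.3270e+6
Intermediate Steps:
o = -32 (o = 2*(-16) = -32)
w = 1571/91 (w = -24/(-34 + (-32 + 13)*(-5 + 8)) + 17 = -24/(-34 - 19*3) + 17 = -24/(-34 - 57) + 17 = -24/(-91) + 17 = -1/91*(-24) + 17 = 24/91 + 17 = 1571/91 ≈ 17.264)
(w - 1789)*(-1572 + 823) = (1571/91 - 1789)*(-1572 + 823) = -161228/91*(-749) = 17251396/13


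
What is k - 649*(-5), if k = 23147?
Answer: 26392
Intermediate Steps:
k - 649*(-5) = 23147 - 649*(-5) = 23147 - 1*(-3245) = 23147 + 3245 = 26392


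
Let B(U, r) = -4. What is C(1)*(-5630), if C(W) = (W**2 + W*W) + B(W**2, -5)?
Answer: 11260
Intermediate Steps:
C(W) = -4 + 2*W**2 (C(W) = (W**2 + W*W) - 4 = (W**2 + W**2) - 4 = 2*W**2 - 4 = -4 + 2*W**2)
C(1)*(-5630) = (-4 + 2*1**2)*(-5630) = (-4 + 2*1)*(-5630) = (-4 + 2)*(-5630) = -2*(-5630) = 11260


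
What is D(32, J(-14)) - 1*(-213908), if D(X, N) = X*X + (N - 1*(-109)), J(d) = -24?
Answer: 215017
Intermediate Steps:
D(X, N) = 109 + N + X**2 (D(X, N) = X**2 + (N + 109) = X**2 + (109 + N) = 109 + N + X**2)
D(32, J(-14)) - 1*(-213908) = (109 - 24 + 32**2) - 1*(-213908) = (109 - 24 + 1024) + 213908 = 1109 + 213908 = 215017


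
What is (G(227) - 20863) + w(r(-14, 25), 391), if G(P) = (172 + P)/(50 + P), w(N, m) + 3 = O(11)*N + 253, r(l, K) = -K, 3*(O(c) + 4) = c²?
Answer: -17883031/831 ≈ -21520.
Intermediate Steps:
O(c) = -4 + c²/3
w(N, m) = 250 + 109*N/3 (w(N, m) = -3 + ((-4 + (⅓)*11²)*N + 253) = -3 + ((-4 + (⅓)*121)*N + 253) = -3 + ((-4 + 121/3)*N + 253) = -3 + (109*N/3 + 253) = -3 + (253 + 109*N/3) = 250 + 109*N/3)
G(P) = (172 + P)/(50 + P)
(G(227) - 20863) + w(r(-14, 25), 391) = ((172 + 227)/(50 + 227) - 20863) + (250 + 109*(-1*25)/3) = (399/277 - 20863) + (250 + (109/3)*(-25)) = ((1/277)*399 - 20863) + (250 - 2725/3) = (399/277 - 20863) - 1975/3 = -5778652/277 - 1975/3 = -17883031/831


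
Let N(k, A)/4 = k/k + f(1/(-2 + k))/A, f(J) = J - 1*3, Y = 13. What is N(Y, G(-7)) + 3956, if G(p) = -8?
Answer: 43576/11 ≈ 3961.5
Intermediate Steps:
f(J) = -3 + J (f(J) = J - 3 = -3 + J)
N(k, A) = 4 + 4*(-3 + 1/(-2 + k))/A (N(k, A) = 4*(k/k + (-3 + 1/(-2 + k))/A) = 4*(1 + (-3 + 1/(-2 + k))/A) = 4 + 4*(-3 + 1/(-2 + k))/A)
N(Y, G(-7)) + 3956 = (4 - 4*(3 - 1/(-2 + 13))/(-8)) + 3956 = (4 - 4*(-1/8)*(3 - 1/11)) + 3956 = (4 - 4*(-1/8)*32/11) + 3956 = (4 + 16/11) + 3956 = 60/11 + 3956 = 43576/11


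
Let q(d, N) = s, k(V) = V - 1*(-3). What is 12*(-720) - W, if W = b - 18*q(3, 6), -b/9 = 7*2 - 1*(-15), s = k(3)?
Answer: -8271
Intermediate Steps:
k(V) = 3 + V (k(V) = V + 3 = 3 + V)
s = 6 (s = 3 + 3 = 6)
b = -261 (b = -9*(7*2 - 1*(-15)) = -9*(14 + 15) = -9*29 = -261)
q(d, N) = 6
W = -369 (W = -261 - 18*6 = -261 - 108 = -369)
12*(-720) - W = 12*(-720) - 1*(-369) = -8640 + 369 = -8271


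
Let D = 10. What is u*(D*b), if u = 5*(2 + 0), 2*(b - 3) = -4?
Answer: 100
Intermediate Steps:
b = 1 (b = 3 + (½)*(-4) = 3 - 2 = 1)
u = 10 (u = 5*2 = 10)
u*(D*b) = 10*(10*1) = 10*10 = 100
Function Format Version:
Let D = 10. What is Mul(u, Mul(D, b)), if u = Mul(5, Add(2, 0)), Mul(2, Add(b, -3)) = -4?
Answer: 100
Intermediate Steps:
b = 1 (b = Add(3, Mul(Rational(1, 2), -4)) = Add(3, -2) = 1)
u = 10 (u = Mul(5, 2) = 10)
Mul(u, Mul(D, b)) = Mul(10, Mul(10, 1)) = Mul(10, 10) = 100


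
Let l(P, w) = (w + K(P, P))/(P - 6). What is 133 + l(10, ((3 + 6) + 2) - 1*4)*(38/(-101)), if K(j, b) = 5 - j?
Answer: 13414/101 ≈ 132.81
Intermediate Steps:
l(P, w) = (5 + w - P)/(-6 + P) (l(P, w) = (w + (5 - P))/(P - 6) = (5 + w - P)/(-6 + P))
133 + l(10, ((3 + 6) + 2) - 1*4)*(38/(-101)) = 133 + ((5 + (((3 + 6) + 2) - 1*4) - 1*10)/(-6 + 10))*(38/(-101)) = 133 + ((5 + ((9 + 2) - 4) - 10)/4)*(38*(-1/101)) = 133 + ((5 + (11 - 4) - 10)/4)*(-38/101) = 133 + ((5 + 7 - 10)/4)*(-38/101) = 133 + ((1/4)*2)*(-38/101) = 133 + (1/2)*(-38/101) = 133 - 19/101 = 13414/101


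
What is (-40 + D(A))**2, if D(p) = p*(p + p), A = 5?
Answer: 100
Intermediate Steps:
D(p) = 2*p**2 (D(p) = p*(2*p) = 2*p**2)
(-40 + D(A))**2 = (-40 + 2*5**2)**2 = (-40 + 2*25)**2 = (-40 + 50)**2 = 10**2 = 100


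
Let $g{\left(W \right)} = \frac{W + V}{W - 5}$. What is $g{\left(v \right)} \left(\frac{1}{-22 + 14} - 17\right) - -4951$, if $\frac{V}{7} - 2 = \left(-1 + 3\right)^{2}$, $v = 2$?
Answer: $\frac{31213}{6} \approx 5202.2$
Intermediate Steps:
$V = 42$ ($V = 14 + 7 \left(-1 + 3\right)^{2} = 14 + 7 \cdot 2^{2} = 14 + 7 \cdot 4 = 14 + 28 = 42$)
$g{\left(W \right)} = \frac{42 + W}{-5 + W}$ ($g{\left(W \right)} = \frac{W + 42}{W - 5} = \frac{42 + W}{-5 + W}$)
$g{\left(v \right)} \left(\frac{1}{-22 + 14} - 17\right) - -4951 = \frac{42 + 2}{-5 + 2} \left(\frac{1}{-22 + 14} - 17\right) - -4951 = \frac{1}{-3} \cdot 44 \left(\frac{1}{-8} - 17\right) + 4951 = \left(- \frac{1}{3}\right) 44 \left(- \frac{1}{8} - 17\right) + 4951 = \left(- \frac{44}{3}\right) \left(- \frac{137}{8}\right) + 4951 = \frac{1507}{6} + 4951 = \frac{31213}{6}$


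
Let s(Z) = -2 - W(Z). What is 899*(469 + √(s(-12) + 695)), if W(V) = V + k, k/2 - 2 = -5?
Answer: 421631 + 2697*√79 ≈ 4.4560e+5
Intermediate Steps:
k = -6 (k = 4 + 2*(-5) = 4 - 10 = -6)
W(V) = -6 + V (W(V) = V - 6 = -6 + V)
s(Z) = 4 - Z (s(Z) = -2 - (-6 + Z) = -2 + (6 - Z) = 4 - Z)
899*(469 + √(s(-12) + 695)) = 899*(469 + √((4 - 1*(-12)) + 695)) = 899*(469 + √((4 + 12) + 695)) = 899*(469 + √(16 + 695)) = 899*(469 + √711) = 899*(469 + 3*√79) = 421631 + 2697*√79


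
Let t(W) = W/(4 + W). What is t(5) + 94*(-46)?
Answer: -38911/9 ≈ -4323.4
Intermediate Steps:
t(W) = W/(4 + W)
t(5) + 94*(-46) = 5/(4 + 5) + 94*(-46) = 5/9 - 4324 = -38911/9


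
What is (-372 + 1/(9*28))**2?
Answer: 8787750049/63504 ≈ 1.3838e+5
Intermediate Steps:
(-372 + 1/(9*28))**2 = (-372 + 1/252)**2 = (-93743/252)**2 = 8787750049/63504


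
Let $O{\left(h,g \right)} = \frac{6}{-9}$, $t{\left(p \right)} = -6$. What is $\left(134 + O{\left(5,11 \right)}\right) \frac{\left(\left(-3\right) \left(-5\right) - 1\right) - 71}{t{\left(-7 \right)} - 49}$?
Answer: $\frac{1520}{11} \approx 138.18$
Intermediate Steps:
$O{\left(h,g \right)} = - \frac{2}{3}$ ($O{\left(h,g \right)} = 6 \left(- \frac{1}{9}\right) = - \frac{2}{3}$)
$\left(134 + O{\left(5,11 \right)}\right) \frac{\left(\left(-3\right) \left(-5\right) - 1\right) - 71}{t{\left(-7 \right)} - 49} = \left(134 - \frac{2}{3}\right) \frac{\left(\left(-3\right) \left(-5\right) - 1\right) - 71}{-6 - 49} = \frac{400 \frac{\left(15 - 1\right) - 71}{-55}}{3} = \frac{400 \left(14 - 71\right) \left(- \frac{1}{55}\right)}{3} = \frac{400 \left(\left(-57\right) \left(- \frac{1}{55}\right)\right)}{3} = \frac{400}{3} \cdot \frac{57}{55} = \frac{1520}{11}$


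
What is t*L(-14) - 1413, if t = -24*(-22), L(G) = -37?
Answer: -20949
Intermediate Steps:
t = 528
t*L(-14) - 1413 = 528*(-37) - 1413 = -19536 - 1413 = -20949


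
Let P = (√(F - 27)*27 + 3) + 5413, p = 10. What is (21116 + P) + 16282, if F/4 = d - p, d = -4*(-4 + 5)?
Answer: 42814 + 27*I*√83 ≈ 42814.0 + 245.98*I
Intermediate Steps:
d = -4 (d = -4*1 = -4)
F = -56 (F = 4*(-4 - 1*10) = 4*(-4 - 10) = 4*(-14) = -56)
P = 5416 + 27*I*√83 (P = (√(-56 - 27)*27 + 3) + 5413 = (√(-83)*27 + 3) + 5413 = ((I*√83)*27 + 3) + 5413 = (27*I*√83 + 3) + 5413 = (3 + 27*I*√83) + 5413 = 5416 + 27*I*√83 ≈ 5416.0 + 245.98*I)
(21116 + P) + 16282 = (21116 + (5416 + 27*I*√83)) + 16282 = (26532 + 27*I*√83) + 16282 = 42814 + 27*I*√83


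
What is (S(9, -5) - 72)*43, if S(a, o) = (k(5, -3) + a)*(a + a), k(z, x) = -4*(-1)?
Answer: 6966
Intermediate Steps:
k(z, x) = 4
S(a, o) = 2*a*(4 + a) (S(a, o) = (4 + a)*(a + a) = (4 + a)*(2*a) = 2*a*(4 + a))
(S(9, -5) - 72)*43 = (2*9*(4 + 9) - 72)*43 = (2*9*13 - 72)*43 = (234 - 72)*43 = 162*43 = 6966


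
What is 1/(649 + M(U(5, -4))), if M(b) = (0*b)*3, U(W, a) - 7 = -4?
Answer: 1/649 ≈ 0.0015408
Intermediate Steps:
U(W, a) = 3 (U(W, a) = 7 - 4 = 3)
M(b) = 0 (M(b) = 0*3 = 0)
1/(649 + M(U(5, -4))) = 1/(649 + 0) = 1/649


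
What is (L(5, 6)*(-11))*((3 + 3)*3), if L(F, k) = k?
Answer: -1188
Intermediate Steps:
(L(5, 6)*(-11))*((3 + 3)*3) = (6*(-11))*((3 + 3)*3) = -396*3 = -66*18 = -1188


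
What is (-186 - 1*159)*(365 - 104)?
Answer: -90045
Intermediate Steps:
(-186 - 1*159)*(365 - 104) = (-186 - 159)*261 = -345*261 = -90045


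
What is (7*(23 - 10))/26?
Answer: 7/2 ≈ 3.5000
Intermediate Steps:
(7*(23 - 10))/26 = (7*13)*(1/26) = 91*(1/26) = 7/2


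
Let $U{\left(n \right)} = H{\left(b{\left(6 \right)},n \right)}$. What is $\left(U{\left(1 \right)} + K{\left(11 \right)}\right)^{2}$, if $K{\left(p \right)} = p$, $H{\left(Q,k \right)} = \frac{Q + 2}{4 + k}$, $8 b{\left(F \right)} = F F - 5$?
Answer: $\frac{237169}{1600} \approx 148.23$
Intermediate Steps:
$b{\left(F \right)} = - \frac{5}{8} + \frac{F^{2}}{8}$ ($b{\left(F \right)} = \frac{F F - 5}{8} = \frac{F^{2} - 5}{8} = \frac{-5 + F^{2}}{8} = - \frac{5}{8} + \frac{F^{2}}{8}$)
$H{\left(Q,k \right)} = \frac{2 + Q}{4 + k}$
$U{\left(n \right)} = \frac{47}{8 \left(4 + n\right)}$ ($U{\left(n \right)} = \frac{2 - \left(\frac{5}{8} - \frac{6^{2}}{8}\right)}{4 + n} = \frac{2 + \left(- \frac{5}{8} + \frac{1}{8} \cdot 36\right)}{4 + n} = \frac{2 + \left(- \frac{5}{8} + \frac{9}{2}\right)}{4 + n} = \frac{2 + \frac{31}{8}}{4 + n} = \frac{1}{4 + n} \frac{47}{8} = \frac{47}{8 \left(4 + n\right)}$)
$\left(U{\left(1 \right)} + K{\left(11 \right)}\right)^{2} = \left(\frac{47}{8 \left(4 + 1\right)} + 11\right)^{2} = \left(\frac{47}{8 \cdot 5} + 11\right)^{2} = \left(\frac{47}{8} \cdot \frac{1}{5} + 11\right)^{2} = \left(\frac{47}{40} + 11\right)^{2} = \left(\frac{487}{40}\right)^{2} = \frac{237169}{1600}$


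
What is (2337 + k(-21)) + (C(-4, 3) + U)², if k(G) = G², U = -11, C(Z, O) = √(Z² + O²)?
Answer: 2814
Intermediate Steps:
C(Z, O) = √(O² + Z²)
(2337 + k(-21)) + (C(-4, 3) + U)² = (2337 + (-21)²) + (√(3² + (-4)²) - 11)² = (2337 + 441) + (√(9 + 16) - 11)² = 2778 + (√25 - 11)² = 2778 + (5 - 11)² = 2778 + (-6)² = 2778 + 36 = 2814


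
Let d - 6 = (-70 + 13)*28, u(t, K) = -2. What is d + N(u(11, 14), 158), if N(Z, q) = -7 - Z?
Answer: -1595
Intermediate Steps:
d = -1590 (d = 6 + (-70 + 13)*28 = 6 - 57*28 = 6 - 1596 = -1590)
d + N(u(11, 14), 158) = -1590 + (-7 - 1*(-2)) = -1590 + (-7 + 2) = -1590 - 5 = -1595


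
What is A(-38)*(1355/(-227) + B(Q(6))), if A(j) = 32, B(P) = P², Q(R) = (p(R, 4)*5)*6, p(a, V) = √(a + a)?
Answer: 78407840/227 ≈ 3.4541e+5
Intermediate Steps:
p(a, V) = √2*√a (p(a, V) = √(2*a) = √2*√a)
Q(R) = 30*√2*√R (Q(R) = ((√2*√R)*5)*6 = (5*√2*√R)*6 = 30*√2*√R)
A(-38)*(1355/(-227) + B(Q(6))) = 32*(1355/(-227) + (30*√2*√6)²) = 32*(1355*(-1/227) + (60*√3)²) = 32*(-1355/227 + 10800) = 32*(2450245/227) = 78407840/227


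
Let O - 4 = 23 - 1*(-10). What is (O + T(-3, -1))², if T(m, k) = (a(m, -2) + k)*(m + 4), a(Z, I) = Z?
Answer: 1089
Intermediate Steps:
O = 37 (O = 4 + (23 - 1*(-10)) = 4 + (23 + 10) = 4 + 33 = 37)
T(m, k) = (4 + m)*(k + m) (T(m, k) = (m + k)*(m + 4) = (k + m)*(4 + m) = (4 + m)*(k + m))
(O + T(-3, -1))² = (37 + ((-3)² + 4*(-1) + 4*(-3) - 1*(-3)))² = (37 + (9 - 4 - 12 + 3))² = (37 - 4)² = 33² = 1089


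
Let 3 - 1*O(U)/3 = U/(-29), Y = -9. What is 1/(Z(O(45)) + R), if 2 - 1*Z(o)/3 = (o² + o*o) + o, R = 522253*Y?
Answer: -841/3953903259 ≈ -2.1270e-7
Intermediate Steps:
R = -4700277 (R = 522253*(-9) = -4700277)
O(U) = 9 + 3*U/29 (O(U) = 9 - 3*U/(-29) = 9 - 3*U*(-1)/29 = 9 - (-3)*U/29 = 9 + 3*U/29)
Z(o) = 6 - 6*o² - 3*o (Z(o) = 6 - 3*((o² + o*o) + o) = 6 - 3*((o² + o²) + o) = 6 - 3*(2*o² + o) = 6 - 3*(o + 2*o²) = 6 + (-6*o² - 3*o) = 6 - 6*o² - 3*o)
1/(Z(O(45)) + R) = 1/((6 - 6*(9 + (3/29)*45)² - 3*(9 + (3/29)*45)) - 4700277) = 1/((6 - 6*(9 + 135/29)² - 3*(9 + 135/29)) - 4700277) = 1/((6 - 6*(396/29)² - 3*396/29) - 4700277) = 1/((6 - 6*156816/841 - 1188/29) - 4700277) = 1/((6 - 940896/841 - 1188/29) - 4700277) = 1/(-970302/841 - 4700277) = 1/(-3953903259/841) = -841/3953903259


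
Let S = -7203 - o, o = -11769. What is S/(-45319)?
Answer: -4566/45319 ≈ -0.10075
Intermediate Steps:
S = 4566 (S = -7203 - 1*(-11769) = -7203 + 11769 = 4566)
S/(-45319) = 4566/(-45319) = 4566*(-1/45319) = -4566/45319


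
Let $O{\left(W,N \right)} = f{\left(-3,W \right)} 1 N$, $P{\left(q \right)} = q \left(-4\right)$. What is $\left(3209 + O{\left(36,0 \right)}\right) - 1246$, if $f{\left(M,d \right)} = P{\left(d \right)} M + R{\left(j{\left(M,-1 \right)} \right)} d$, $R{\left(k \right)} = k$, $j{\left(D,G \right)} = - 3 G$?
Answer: $1963$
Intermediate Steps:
$P{\left(q \right)} = - 4 q$
$f{\left(M,d \right)} = 3 d - 4 M d$ ($f{\left(M,d \right)} = - 4 d M + \left(-3\right) \left(-1\right) d = - 4 M d + 3 d = 3 d - 4 M d$)
$O{\left(W,N \right)} = 15 N W$ ($O{\left(W,N \right)} = W \left(3 - -12\right) 1 N = W \left(3 + 12\right) 1 N = W 15 \cdot 1 N = 15 W 1 N = 15 W N = 15 N W$)
$\left(3209 + O{\left(36,0 \right)}\right) - 1246 = \left(3209 + 15 \cdot 0 \cdot 36\right) - 1246 = \left(3209 + 0\right) - 1246 = 3209 - 1246 = 1963$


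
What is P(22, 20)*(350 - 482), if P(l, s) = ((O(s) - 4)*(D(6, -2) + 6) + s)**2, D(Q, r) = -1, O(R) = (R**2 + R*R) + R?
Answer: -2218920000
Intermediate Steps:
O(R) = R + 2*R**2 (O(R) = (R**2 + R**2) + R = 2*R**2 + R = R + 2*R**2)
P(l, s) = (-20 + s + 5*s*(1 + 2*s))**2 (P(l, s) = ((s*(1 + 2*s) - 4)*(-1 + 6) + s)**2 = ((-4 + s*(1 + 2*s))*5 + s)**2 = ((-20 + 5*s*(1 + 2*s)) + s)**2 = (-20 + s + 5*s*(1 + 2*s))**2)
P(22, 20)*(350 - 482) = (-20 + 6*20 + 10*20**2)**2*(350 - 482) = (-20 + 120 + 10*400)**2*(-132) = (-20 + 120 + 4000)**2*(-132) = 4100**2*(-132) = 16810000*(-132) = -2218920000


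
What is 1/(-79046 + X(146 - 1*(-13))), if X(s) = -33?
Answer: -1/79079 ≈ -1.2646e-5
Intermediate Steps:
1/(-79046 + X(146 - 1*(-13))) = 1/(-79046 - 33) = 1/(-79079) = -1/79079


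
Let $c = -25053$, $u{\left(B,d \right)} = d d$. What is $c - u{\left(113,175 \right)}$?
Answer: $-55678$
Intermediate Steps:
$u{\left(B,d \right)} = d^{2}$
$c - u{\left(113,175 \right)} = -25053 - 175^{2} = -25053 - 30625 = -55678$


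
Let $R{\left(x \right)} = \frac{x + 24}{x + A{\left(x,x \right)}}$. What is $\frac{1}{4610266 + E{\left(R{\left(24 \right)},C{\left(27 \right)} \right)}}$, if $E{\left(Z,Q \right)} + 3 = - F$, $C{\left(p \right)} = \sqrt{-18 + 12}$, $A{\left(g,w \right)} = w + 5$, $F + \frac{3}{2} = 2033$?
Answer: $\frac{2}{9216463} \approx 2.17 \cdot 10^{-7}$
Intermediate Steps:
$F = \frac{4063}{2}$ ($F = - \frac{3}{2} + 2033 = \frac{4063}{2} \approx 2031.5$)
$A{\left(g,w \right)} = 5 + w$
$R{\left(x \right)} = \frac{24 + x}{5 + 2 x}$ ($R{\left(x \right)} = \frac{x + 24}{x + \left(5 + x\right)} = \frac{24 + x}{5 + 2 x}$)
$C{\left(p \right)} = i \sqrt{6}$ ($C{\left(p \right)} = \sqrt{-6} = i \sqrt{6}$)
$E{\left(Z,Q \right)} = - \frac{4069}{2}$ ($E{\left(Z,Q \right)} = -3 - \frac{4063}{2} = - \frac{4069}{2}$)
$\frac{1}{4610266 + E{\left(R{\left(24 \right)},C{\left(27 \right)} \right)}} = \frac{1}{4610266 - \frac{4069}{2}} = \frac{1}{\frac{9216463}{2}} = \frac{2}{9216463}$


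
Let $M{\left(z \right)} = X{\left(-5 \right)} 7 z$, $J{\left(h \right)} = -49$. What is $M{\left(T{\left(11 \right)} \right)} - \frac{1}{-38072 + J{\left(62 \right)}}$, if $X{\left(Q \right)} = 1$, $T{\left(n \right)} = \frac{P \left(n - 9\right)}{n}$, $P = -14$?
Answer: $- \frac{7471705}{419331} \approx -17.818$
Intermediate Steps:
$T{\left(n \right)} = \frac{126 - 14 n}{n}$ ($T{\left(n \right)} = \frac{\left(-14\right) \left(n - 9\right)}{n} = \frac{\left(-14\right) \left(-9 + n\right)}{n} = \frac{126 - 14 n}{n}$)
$M{\left(z \right)} = 7 z$ ($M{\left(z \right)} = 1 \cdot 7 z = 7 z$)
$M{\left(T{\left(11 \right)} \right)} - \frac{1}{-38072 + J{\left(62 \right)}} = 7 \left(-14 + \frac{126}{11}\right) - \frac{1}{-38072 - 49} = 7 \left(-14 + 126 \cdot \frac{1}{11}\right) - \frac{1}{-38121} = 7 \left(-14 + \frac{126}{11}\right) - - \frac{1}{38121} = 7 \left(- \frac{28}{11}\right) + \frac{1}{38121} = - \frac{196}{11} + \frac{1}{38121} = - \frac{7471705}{419331}$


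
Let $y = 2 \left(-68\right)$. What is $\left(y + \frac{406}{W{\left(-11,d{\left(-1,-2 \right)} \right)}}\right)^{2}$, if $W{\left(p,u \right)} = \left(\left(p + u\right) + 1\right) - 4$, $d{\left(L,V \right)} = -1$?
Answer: $\frac{5982916}{225} \approx 26591.0$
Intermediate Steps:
$W{\left(p,u \right)} = -3 + p + u$ ($W{\left(p,u \right)} = \left(1 + p + u\right) - 4 = -3 + p + u$)
$y = -136$
$\left(y + \frac{406}{W{\left(-11,d{\left(-1,-2 \right)} \right)}}\right)^{2} = \left(-136 + \frac{406}{-3 - 11 - 1}\right)^{2} = \left(-136 + \frac{406}{-15}\right)^{2} = \left(-136 + 406 \left(- \frac{1}{15}\right)\right)^{2} = \left(-136 - \frac{406}{15}\right)^{2} = \left(- \frac{2446}{15}\right)^{2} = \frac{5982916}{225}$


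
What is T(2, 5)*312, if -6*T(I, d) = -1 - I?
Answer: 156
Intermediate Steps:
T(I, d) = ⅙ + I/6 (T(I, d) = -(-1 - I)/6 = ⅙ + I/6)
T(2, 5)*312 = (⅙ + (⅙)*2)*312 = (⅙ + ⅓)*312 = (½)*312 = 156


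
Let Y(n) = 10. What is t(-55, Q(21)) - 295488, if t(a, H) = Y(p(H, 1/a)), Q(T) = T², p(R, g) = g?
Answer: -295478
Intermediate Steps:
t(a, H) = 10
t(-55, Q(21)) - 295488 = 10 - 295488 = -295478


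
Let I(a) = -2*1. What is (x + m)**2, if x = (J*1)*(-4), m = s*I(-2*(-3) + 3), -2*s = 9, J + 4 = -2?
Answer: 1089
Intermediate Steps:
J = -6 (J = -4 - 2 = -6)
s = -9/2 (s = -1/2*9 = -9/2 ≈ -4.5000)
I(a) = -2
m = 9 (m = -9/2*(-2) = 9)
x = 24 (x = -6*1*(-4) = -6*(-4) = 24)
(x + m)**2 = (24 + 9)**2 = 33**2 = 1089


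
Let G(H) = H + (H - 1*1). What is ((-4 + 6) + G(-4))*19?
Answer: -133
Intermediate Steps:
G(H) = -1 + 2*H (G(H) = H + (H - 1) = H + (-1 + H) = -1 + 2*H)
((-4 + 6) + G(-4))*19 = ((-4 + 6) + (-1 + 2*(-4)))*19 = (2 + (-1 - 8))*19 = (2 - 9)*19 = -7*19 = -133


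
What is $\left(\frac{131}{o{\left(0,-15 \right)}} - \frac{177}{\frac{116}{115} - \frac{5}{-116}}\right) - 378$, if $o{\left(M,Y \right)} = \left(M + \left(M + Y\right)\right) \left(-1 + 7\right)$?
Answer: $- \frac{76853209}{140310} \approx -547.74$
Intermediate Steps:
$o{\left(M,Y \right)} = 6 Y + 12 M$ ($o{\left(M,Y \right)} = \left(Y + 2 M\right) 6 = 6 Y + 12 M$)
$\left(\frac{131}{o{\left(0,-15 \right)}} - \frac{177}{\frac{116}{115} - \frac{5}{-116}}\right) - 378 = \left(\frac{131}{6 \left(-15\right) + 12 \cdot 0} - \frac{177}{\frac{116}{115} - \frac{5}{-116}}\right) - 378 = \left(\frac{131}{-90 + 0} - \frac{177}{116 \cdot \frac{1}{115} - - \frac{5}{116}}\right) - 378 = \left(\frac{131}{-90} - \frac{177}{\frac{116}{115} + \frac{5}{116}}\right) - 378 = \left(131 \left(- \frac{1}{90}\right) - \frac{177}{\frac{14031}{13340}}\right) - 378 = \left(- \frac{131}{90} - \frac{787060}{4677}\right) - 378 = - \frac{23816029}{140310} - 378 = - \frac{76853209}{140310}$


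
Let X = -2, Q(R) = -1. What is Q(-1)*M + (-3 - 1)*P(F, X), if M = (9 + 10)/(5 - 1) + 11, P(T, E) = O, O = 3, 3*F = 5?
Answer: -111/4 ≈ -27.750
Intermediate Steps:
F = 5/3 (F = (⅓)*5 = 5/3 ≈ 1.6667)
P(T, E) = 3
M = 63/4 (M = 19/4 + 11 = 63/4 ≈ 15.750)
Q(-1)*M + (-3 - 1)*P(F, X) = -1*63/4 + (-3 - 1)*3 = -63/4 - 4*3 = -63/4 - 12 = -111/4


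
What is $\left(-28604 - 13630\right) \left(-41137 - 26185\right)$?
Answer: $2843277348$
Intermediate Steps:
$\left(-28604 - 13630\right) \left(-41137 - 26185\right) = \left(-42234\right) \left(-67322\right) = 2843277348$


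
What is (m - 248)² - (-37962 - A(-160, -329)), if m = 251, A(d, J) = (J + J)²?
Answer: 470935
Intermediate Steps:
A(d, J) = 4*J² (A(d, J) = (2*J)² = 4*J²)
(m - 248)² - (-37962 - A(-160, -329)) = (251 - 248)² - (-37962 - 4*(-329)²) = 3² - (-37962 - 4*108241) = 9 - (-37962 - 1*432964) = 9 - (-37962 - 432964) = 9 - 1*(-470926) = 9 + 470926 = 470935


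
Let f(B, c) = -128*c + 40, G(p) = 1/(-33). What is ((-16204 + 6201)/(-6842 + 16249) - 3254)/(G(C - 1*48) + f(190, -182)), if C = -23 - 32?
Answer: -1010472573/7244208409 ≈ -0.13949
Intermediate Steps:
C = -55
G(p) = -1/33
f(B, c) = 40 - 128*c
((-16204 + 6201)/(-6842 + 16249) - 3254)/(G(C - 1*48) + f(190, -182)) = ((-16204 + 6201)/(-6842 + 16249) - 3254)/(-1/33 + (40 - 128*(-182))) = (-10003/9407 - 3254)/(-1/33 + (40 + 23296)) = (-10003*1/9407 - 3254)/(-1/33 + 23336) = (-10003/9407 - 3254)/(770087/33) = -30620381/9407*33/770087 = -1010472573/7244208409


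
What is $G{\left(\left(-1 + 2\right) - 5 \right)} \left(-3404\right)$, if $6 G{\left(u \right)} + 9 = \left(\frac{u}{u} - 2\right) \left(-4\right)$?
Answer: $\frac{8510}{3} \approx 2836.7$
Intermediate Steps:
$G{\left(u \right)} = - \frac{5}{6}$ ($G{\left(u \right)} = - \frac{3}{2} + \frac{\left(\frac{u}{u} - 2\right) \left(-4\right)}{6} = - \frac{3}{2} + \frac{\left(1 - 2\right) \left(-4\right)}{6} = - \frac{3}{2} + \frac{\left(-1\right) \left(-4\right)}{6} = - \frac{3}{2} + \frac{1}{6} \cdot 4 = - \frac{3}{2} + \frac{2}{3} = - \frac{5}{6}$)
$G{\left(\left(-1 + 2\right) - 5 \right)} \left(-3404\right) = \left(- \frac{5}{6}\right) \left(-3404\right) = \frac{8510}{3}$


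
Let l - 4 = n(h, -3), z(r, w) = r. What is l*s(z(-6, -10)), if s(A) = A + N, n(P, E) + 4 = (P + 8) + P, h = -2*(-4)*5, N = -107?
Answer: -9944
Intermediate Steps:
h = 40 (h = 8*5 = 40)
n(P, E) = 4 + 2*P (n(P, E) = -4 + ((P + 8) + P) = -4 + ((8 + P) + P) = -4 + (8 + 2*P) = 4 + 2*P)
s(A) = -107 + A (s(A) = A - 107 = -107 + A)
l = 88 (l = 4 + (4 + 2*40) = 4 + (4 + 80) = 4 + 84 = 88)
l*s(z(-6, -10)) = 88*(-107 - 6) = 88*(-113) = -9944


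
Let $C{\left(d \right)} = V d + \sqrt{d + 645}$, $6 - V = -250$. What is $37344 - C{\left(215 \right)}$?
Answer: $-17696 - 2 \sqrt{215} \approx -17725.0$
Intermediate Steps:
$V = 256$ ($V = 6 - -250 = 6 + 250 = 256$)
$C{\left(d \right)} = \sqrt{645 + d} + 256 d$ ($C{\left(d \right)} = 256 d + \sqrt{d + 645} = 256 d + \sqrt{645 + d} = \sqrt{645 + d} + 256 d$)
$37344 - C{\left(215 \right)} = 37344 - \left(\sqrt{645 + 215} + 256 \cdot 215\right) = 37344 - \left(\sqrt{860} + 55040\right) = 37344 - \left(2 \sqrt{215} + 55040\right) = 37344 - \left(55040 + 2 \sqrt{215}\right) = -17696 - 2 \sqrt{215}$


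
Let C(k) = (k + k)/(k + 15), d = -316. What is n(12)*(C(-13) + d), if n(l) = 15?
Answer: -4935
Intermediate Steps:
C(k) = 2*k/(15 + k) (C(k) = (2*k)/(15 + k) = 2*k/(15 + k))
n(12)*(C(-13) + d) = 15*(2*(-13)/(15 - 13) - 316) = 15*(2*(-13)/2 - 316) = 15*(2*(-13)*(1/2) - 316) = 15*(-13 - 316) = 15*(-329) = -4935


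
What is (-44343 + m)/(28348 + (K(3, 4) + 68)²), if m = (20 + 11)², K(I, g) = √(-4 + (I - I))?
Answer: -89388611/67935188 + 368747*I/33967594 ≈ -1.3158 + 0.010856*I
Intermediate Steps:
K(I, g) = 2*I (K(I, g) = √(-4 + 0) = √(-4) = 2*I)
m = 961 (m = 31² = 961)
(-44343 + m)/(28348 + (K(3, 4) + 68)²) = (-44343 + 961)/(28348 + (2*I + 68)²) = -43382/(28348 + (68 + 2*I)²)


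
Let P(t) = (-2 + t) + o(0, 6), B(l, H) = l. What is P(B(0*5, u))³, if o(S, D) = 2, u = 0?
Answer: 0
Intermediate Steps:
P(t) = t (P(t) = (-2 + t) + 2 = t)
P(B(0*5, u))³ = (0*5)³ = 0³ = 0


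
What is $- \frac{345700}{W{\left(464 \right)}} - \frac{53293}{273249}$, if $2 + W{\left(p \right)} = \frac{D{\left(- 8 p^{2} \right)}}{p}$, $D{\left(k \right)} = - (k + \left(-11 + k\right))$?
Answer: $- \frac{44013982641167}{941020097931} \approx -46.773$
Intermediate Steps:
$D{\left(k \right)} = 11 - 2 k$ ($D{\left(k \right)} = - (-11 + 2 k) = 11 - 2 k$)
$W{\left(p \right)} = -2 + \frac{11 + 16 p^{2}}{p}$ ($W{\left(p \right)} = -2 + \frac{11 - 2 \left(- 8 p^{2}\right)}{p} = -2 + \frac{11 + 16 p^{2}}{p}$)
$- \frac{345700}{W{\left(464 \right)}} - \frac{53293}{273249} = - \frac{345700}{-2 + \frac{11}{464} + 16 \cdot 464} - \frac{53293}{273249} = - \frac{345700}{-2 + 11 \cdot \frac{1}{464} + 7424} - \frac{53293}{273249} = - \frac{345700}{-2 + \frac{11}{464} + 7424} - \frac{53293}{273249} = - \frac{345700}{\frac{3443819}{464}} - \frac{53293}{273249} = \left(-345700\right) \frac{464}{3443819} - \frac{53293}{273249} = - \frac{160404800}{3443819} - \frac{53293}{273249} = - \frac{44013982641167}{941020097931}$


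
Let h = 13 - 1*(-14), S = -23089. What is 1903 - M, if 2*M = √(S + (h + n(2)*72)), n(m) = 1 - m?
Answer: 1903 - I*√23134/2 ≈ 1903.0 - 76.049*I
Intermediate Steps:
h = 27 (h = 13 + 14 = 27)
M = I*√23134/2 (M = √(-23089 + (27 + (1 - 1*2)*72))/2 = √(-23089 + (27 + (1 - 2)*72))/2 = √(-23089 + (27 - 1*72))/2 = √(-23089 + (27 - 72))/2 = √(-23089 - 45)/2 = √(-23134)/2 = (I*√23134)/2 = I*√23134/2 ≈ 76.049*I)
1903 - M = 1903 - I*√23134/2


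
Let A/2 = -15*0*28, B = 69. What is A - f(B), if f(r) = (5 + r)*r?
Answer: -5106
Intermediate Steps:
f(r) = r*(5 + r)
A = 0 (A = 2*(-15*0*28) = 2*(0*28) = 2*0 = 0)
A - f(B) = 0 - 69*(5 + 69) = 0 - 69*74 = 0 - 1*5106 = 0 - 5106 = -5106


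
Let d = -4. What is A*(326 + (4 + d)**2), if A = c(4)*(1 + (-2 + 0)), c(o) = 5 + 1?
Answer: -1956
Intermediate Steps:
c(o) = 6
A = -6 (A = 6*(1 + (-2 + 0)) = 6*(1 - 2) = 6*(-1) = -6)
A*(326 + (4 + d)**2) = -6*(326 + (4 - 4)**2) = -6*(326 + 0**2) = -6*(326 + 0) = -6*326 = -1956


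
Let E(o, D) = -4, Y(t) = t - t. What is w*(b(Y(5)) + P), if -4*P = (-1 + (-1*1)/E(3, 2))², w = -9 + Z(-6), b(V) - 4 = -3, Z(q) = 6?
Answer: -165/64 ≈ -2.5781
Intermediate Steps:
Y(t) = 0
b(V) = 1 (b(V) = 4 - 3 = 1)
w = -3 (w = -9 + 6 = -3)
P = -9/64 (P = -(-1 - 1*1/(-4))²/4 = -(-1 - 1*(-¼))²/4 = -(-1 + ¼)²/4 = -(-¾)²/4 = -¼*9/16 = -9/64 ≈ -0.14063)
w*(b(Y(5)) + P) = -3*(1 - 9/64) = -3*55/64 = -165/64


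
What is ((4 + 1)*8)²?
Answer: 1600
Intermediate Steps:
((4 + 1)*8)² = (5*8)² = 40² = 1600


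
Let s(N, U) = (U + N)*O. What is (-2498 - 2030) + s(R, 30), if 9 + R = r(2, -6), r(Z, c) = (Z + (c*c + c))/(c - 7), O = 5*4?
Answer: -54044/13 ≈ -4157.2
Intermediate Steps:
O = 20
r(Z, c) = (Z + c + c²)/(-7 + c) (r(Z, c) = (Z + (c² + c))/(-7 + c) = (Z + (c + c²))/(-7 + c) = (Z + c + c²)/(-7 + c))
R = -149/13 (R = -9 + (2 - 6 + (-6)²)/(-7 - 6) = -9 + (2 - 6 + 36)/(-13) = -9 - 1/13*32 = -9 - 32/13 = -149/13 ≈ -11.462)
s(N, U) = 20*N + 20*U (s(N, U) = (U + N)*20 = (N + U)*20 = 20*N + 20*U)
(-2498 - 2030) + s(R, 30) = (-2498 - 2030) + (20*(-149/13) + 20*30) = -4528 + (-2980/13 + 600) = -4528 + 4820/13 = -54044/13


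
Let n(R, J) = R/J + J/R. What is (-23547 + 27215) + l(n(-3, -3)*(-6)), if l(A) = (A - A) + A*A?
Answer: 3812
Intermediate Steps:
n(R, J) = J/R + R/J
l(A) = A² (l(A) = 0 + A² = A²)
(-23547 + 27215) + l(n(-3, -3)*(-6)) = (-23547 + 27215) + ((-3/(-3) - 3/(-3))*(-6))² = 3668 + ((-3*(-⅓) - 3*(-⅓))*(-6))² = 3668 + ((1 + 1)*(-6))² = 3668 + (2*(-6))² = 3668 + (-12)² = 3668 + 144 = 3812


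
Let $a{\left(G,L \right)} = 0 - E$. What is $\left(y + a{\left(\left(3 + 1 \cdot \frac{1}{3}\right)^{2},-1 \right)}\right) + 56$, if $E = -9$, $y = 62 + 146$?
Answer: $273$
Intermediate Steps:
$y = 208$
$a{\left(G,L \right)} = 9$ ($a{\left(G,L \right)} = 0 - -9 = 0 + 9 = 9$)
$\left(y + a{\left(\left(3 + 1 \cdot \frac{1}{3}\right)^{2},-1 \right)}\right) + 56 = \left(208 + 9\right) + 56 = 217 + 56 = 273$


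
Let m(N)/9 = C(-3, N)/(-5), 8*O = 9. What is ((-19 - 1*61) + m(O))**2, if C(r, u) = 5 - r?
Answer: 222784/25 ≈ 8911.4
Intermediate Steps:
O = 9/8 (O = (1/8)*9 = 9/8 ≈ 1.1250)
m(N) = -72/5 (m(N) = 9*((5 - 1*(-3))/(-5)) = 9*((5 + 3)*(-1/5)) = 9*(8*(-1/5)) = 9*(-8/5) = -72/5)
((-19 - 1*61) + m(O))**2 = ((-19 - 1*61) - 72/5)**2 = ((-19 - 61) - 72/5)**2 = (-80 - 72/5)**2 = (-472/5)**2 = 222784/25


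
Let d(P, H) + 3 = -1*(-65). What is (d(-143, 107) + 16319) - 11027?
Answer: 5354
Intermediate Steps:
d(P, H) = 62 (d(P, H) = -3 - 1*(-65) = -3 + 65 = 62)
(d(-143, 107) + 16319) - 11027 = (62 + 16319) - 11027 = 16381 - 11027 = 5354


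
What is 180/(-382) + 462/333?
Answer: 19424/21201 ≈ 0.91618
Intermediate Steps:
180/(-382) + 462/333 = 180*(-1/382) + 462*(1/333) = -90/191 + 154/111 = 19424/21201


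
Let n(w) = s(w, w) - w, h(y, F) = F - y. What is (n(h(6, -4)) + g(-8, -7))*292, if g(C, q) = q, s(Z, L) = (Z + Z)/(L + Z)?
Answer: 1168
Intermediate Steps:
s(Z, L) = 2*Z/(L + Z) (s(Z, L) = (2*Z)/(L + Z) = 2*Z/(L + Z))
n(w) = 1 - w (n(w) = 2*w/(w + w) - w = 2*w/((2*w)) - w = 2*w*(1/(2*w)) - w = 1 - w)
(n(h(6, -4)) + g(-8, -7))*292 = ((1 - (-4 - 1*6)) - 7)*292 = ((1 - (-4 - 6)) - 7)*292 = ((1 - 1*(-10)) - 7)*292 = ((1 + 10) - 7)*292 = (11 - 7)*292 = 4*292 = 1168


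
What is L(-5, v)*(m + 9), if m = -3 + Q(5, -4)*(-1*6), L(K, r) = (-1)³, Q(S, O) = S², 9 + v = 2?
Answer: 144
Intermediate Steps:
v = -7 (v = -9 + 2 = -7)
L(K, r) = -1
m = -153 (m = -3 + 5²*(-1*6) = -3 + 25*(-6) = -3 - 150 = -153)
L(-5, v)*(m + 9) = -(-153 + 9) = -1*(-144) = 144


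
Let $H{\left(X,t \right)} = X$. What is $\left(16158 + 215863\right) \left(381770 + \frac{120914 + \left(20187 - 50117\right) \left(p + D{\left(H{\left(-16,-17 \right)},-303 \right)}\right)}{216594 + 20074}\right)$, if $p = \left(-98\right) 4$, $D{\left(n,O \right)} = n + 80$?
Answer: $\frac{10483019724567297}{118334} \approx 8.8588 \cdot 10^{10}$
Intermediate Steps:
$D{\left(n,O \right)} = 80 + n$
$p = -392$
$\left(16158 + 215863\right) \left(381770 + \frac{120914 + \left(20187 - 50117\right) \left(p + D{\left(H{\left(-16,-17 \right)},-303 \right)}\right)}{216594 + 20074}\right) = \left(16158 + 215863\right) \left(381770 + \frac{120914 + \left(20187 - 50117\right) \left(-392 + \left(80 - 16\right)\right)}{216594 + 20074}\right) = 232021 \left(381770 + \frac{120914 - 29930 \left(-392 + 64\right)}{236668}\right) = 232021 \left(381770 + \left(120914 - -9817040\right) \frac{1}{236668}\right) = 232021 \left(381770 + \left(120914 + 9817040\right) \frac{1}{236668}\right) = 232021 \left(381770 + 9937954 \cdot \frac{1}{236668}\right) = 232021 \left(381770 + \frac{4968977}{118334}\right) = 232021 \cdot \frac{45181340157}{118334} = \frac{10483019724567297}{118334}$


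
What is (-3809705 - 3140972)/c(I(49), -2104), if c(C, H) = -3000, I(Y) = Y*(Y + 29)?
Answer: 6950677/3000 ≈ 2316.9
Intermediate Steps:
I(Y) = Y*(29 + Y)
(-3809705 - 3140972)/c(I(49), -2104) = (-3809705 - 3140972)/(-3000) = -6950677*(-1/3000) = 6950677/3000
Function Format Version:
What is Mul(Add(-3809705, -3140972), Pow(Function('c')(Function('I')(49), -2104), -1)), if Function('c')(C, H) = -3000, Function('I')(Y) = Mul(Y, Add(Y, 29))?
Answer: Rational(6950677, 3000) ≈ 2316.9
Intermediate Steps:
Function('I')(Y) = Mul(Y, Add(29, Y))
Mul(Add(-3809705, -3140972), Pow(Function('c')(Function('I')(49), -2104), -1)) = Mul(Add(-3809705, -3140972), Pow(-3000, -1)) = Mul(-6950677, Rational(-1, 3000)) = Rational(6950677, 3000)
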